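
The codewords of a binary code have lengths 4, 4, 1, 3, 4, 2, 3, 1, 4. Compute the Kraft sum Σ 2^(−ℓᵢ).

1.75

With common denominator 2^4 = 16: Σ 2^(−ℓᵢ) = 1/16 + 1/16 + 8/16 + 2/16 + 1/16 + 4/16 + 2/16 + 8/16 + 1/16 = 28/16 = 1.75.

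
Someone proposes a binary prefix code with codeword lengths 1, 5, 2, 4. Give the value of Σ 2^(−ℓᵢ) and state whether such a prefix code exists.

With common denominator 2^5 = 32: Σ 2^(−ℓᵢ) = 16/32 + 1/32 + 8/32 + 2/32 = 27/32 = 0.84375.
Kraft's inequality requires Σ ≤ 1; here Σ = 0.84375 ≤ 1, so such a prefix code exists.

0.84375; yes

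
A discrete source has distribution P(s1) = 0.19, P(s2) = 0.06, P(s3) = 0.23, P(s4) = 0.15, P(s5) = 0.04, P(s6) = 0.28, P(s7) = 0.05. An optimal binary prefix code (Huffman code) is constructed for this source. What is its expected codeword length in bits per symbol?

Repeatedly combine the two least-probable nodes; the expected code length is the sum of the merged weights.
merge 1/25 + 1/20 → 9/100
merge 3/50 + 9/100 → 3/20
merge 3/20 + 3/20 → 3/10
merge 19/100 + 23/100 → 21/50
merge 7/25 + 3/10 → 29/50
merge 21/50 + 29/50 → 1
L = 9/100 + 3/20 + 3/10 + 21/50 + 29/50 + 1 = 127/50 = 2.54 bits/symbol.

2.54 bits/symbol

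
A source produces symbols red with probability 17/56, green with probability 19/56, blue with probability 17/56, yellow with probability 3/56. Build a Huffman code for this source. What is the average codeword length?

Repeatedly combine the two least-probable nodes; the expected code length is the sum of the merged weights.
merge 3/56 + 17/56 → 5/14
merge 17/56 + 19/56 → 9/14
merge 5/14 + 9/14 → 1
L = 5/14 + 9/14 + 1 = 2 bits/symbol.

2 bits/symbol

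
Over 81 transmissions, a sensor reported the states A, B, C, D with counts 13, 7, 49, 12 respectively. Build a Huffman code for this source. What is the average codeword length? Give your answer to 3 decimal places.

Probabilities are the counts divided by 81.
Repeatedly combine the two least-probable nodes; the expected code length is the sum of the merged weights.
merge 7/81 + 4/27 → 19/81
merge 13/81 + 19/81 → 32/81
merge 32/81 + 49/81 → 1
L = 19/81 + 32/81 + 1 = 44/27 ≈ 1.630 bits/symbol.

1.630 bits/symbol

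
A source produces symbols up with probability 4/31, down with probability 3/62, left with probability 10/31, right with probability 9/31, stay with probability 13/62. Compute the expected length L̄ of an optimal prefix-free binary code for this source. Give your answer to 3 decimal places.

Repeatedly combine the two least-probable nodes; the expected code length is the sum of the merged weights.
merge 3/62 + 4/31 → 11/62
merge 11/62 + 13/62 → 12/31
merge 9/31 + 10/31 → 19/31
merge 12/31 + 19/31 → 1
L = 11/62 + 12/31 + 19/31 + 1 = 135/62 ≈ 2.177 bits/symbol.

2.177 bits/symbol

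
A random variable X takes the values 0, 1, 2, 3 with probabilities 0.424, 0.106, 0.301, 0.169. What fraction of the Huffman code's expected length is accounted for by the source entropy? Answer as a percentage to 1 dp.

Entropy H = −Σ p log₂ p ≈ 1.8229 bits.
Huffman merges: 53/500+169/1000→11/40; 11/40+301/1000→72/125; 53/125+72/125→1. L = 1851/1000 ≈ 1.8510.
Efficiency = H/L = 1.8229/1.8510 = 98.5%.

98.5%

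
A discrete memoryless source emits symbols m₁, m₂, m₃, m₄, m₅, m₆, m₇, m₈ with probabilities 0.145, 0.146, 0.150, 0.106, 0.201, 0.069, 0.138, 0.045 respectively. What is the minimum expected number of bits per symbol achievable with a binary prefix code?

Repeatedly combine the two least-probable nodes; the expected code length is the sum of the merged weights.
merge 9/200 + 69/1000 → 57/500
merge 53/500 + 57/500 → 11/50
merge 69/500 + 29/200 → 283/1000
merge 73/500 + 3/20 → 37/125
merge 201/1000 + 11/50 → 421/1000
merge 283/1000 + 37/125 → 579/1000
merge 421/1000 + 579/1000 → 1
L = 57/500 + 11/50 + 283/1000 + 37/125 + 421/1000 + 579/1000 + 1 = 2913/1000 = 2.913 bits/symbol.

2.913 bits/symbol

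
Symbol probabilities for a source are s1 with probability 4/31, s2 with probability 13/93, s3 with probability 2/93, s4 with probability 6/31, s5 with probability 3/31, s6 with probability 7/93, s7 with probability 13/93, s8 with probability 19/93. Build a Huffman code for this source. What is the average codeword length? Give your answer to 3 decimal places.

Repeatedly combine the two least-probable nodes; the expected code length is the sum of the merged weights.
merge 2/93 + 7/93 → 3/31
merge 3/31 + 3/31 → 6/31
merge 4/31 + 13/93 → 25/93
merge 13/93 + 6/31 → 1/3
merge 6/31 + 19/93 → 37/93
merge 25/93 + 1/3 → 56/93
merge 37/93 + 56/93 → 1
L = 3/31 + 6/31 + 25/93 + 1/3 + 37/93 + 56/93 + 1 = 269/93 ≈ 2.892 bits/symbol.

2.892 bits/symbol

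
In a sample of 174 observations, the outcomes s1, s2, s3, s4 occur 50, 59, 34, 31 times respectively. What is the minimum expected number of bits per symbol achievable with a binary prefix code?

Probabilities are the counts divided by 174.
Repeatedly combine the two least-probable nodes; the expected code length is the sum of the merged weights.
merge 31/174 + 17/87 → 65/174
merge 25/87 + 59/174 → 109/174
merge 65/174 + 109/174 → 1
L = 65/174 + 109/174 + 1 = 2 bits/symbol.

2 bits/symbol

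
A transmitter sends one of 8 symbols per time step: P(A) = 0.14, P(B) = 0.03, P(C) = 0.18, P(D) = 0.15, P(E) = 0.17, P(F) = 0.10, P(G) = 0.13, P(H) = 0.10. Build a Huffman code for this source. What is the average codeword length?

Repeatedly combine the two least-probable nodes; the expected code length is the sum of the merged weights.
merge 3/100 + 1/10 → 13/100
merge 1/10 + 13/100 → 23/100
merge 13/100 + 7/50 → 27/100
merge 3/20 + 17/100 → 8/25
merge 9/50 + 23/100 → 41/100
merge 27/100 + 8/25 → 59/100
merge 41/100 + 59/100 → 1
L = 13/100 + 23/100 + 27/100 + 8/25 + 41/100 + 59/100 + 1 = 59/20 = 2.95 bits/symbol.

2.95 bits/symbol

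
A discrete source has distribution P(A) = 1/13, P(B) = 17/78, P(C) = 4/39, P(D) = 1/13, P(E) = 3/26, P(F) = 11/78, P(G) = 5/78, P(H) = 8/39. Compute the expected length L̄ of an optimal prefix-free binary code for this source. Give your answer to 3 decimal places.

2.897 bits/symbol

Repeatedly combine the two least-probable nodes; the expected code length is the sum of the merged weights.
merge 5/78 + 1/13 → 11/78
merge 1/13 + 4/39 → 7/39
merge 3/26 + 11/78 → 10/39
merge 11/78 + 7/39 → 25/78
merge 8/39 + 17/78 → 11/26
merge 10/39 + 25/78 → 15/26
merge 11/26 + 15/26 → 1
L = 11/78 + 7/39 + 10/39 + 25/78 + 11/26 + 15/26 + 1 = 113/39 ≈ 2.897 bits/symbol.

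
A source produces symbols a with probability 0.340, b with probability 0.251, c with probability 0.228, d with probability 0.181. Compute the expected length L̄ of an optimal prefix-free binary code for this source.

2 bits/symbol

Repeatedly combine the two least-probable nodes; the expected code length is the sum of the merged weights.
merge 181/1000 + 57/250 → 409/1000
merge 251/1000 + 17/50 → 591/1000
merge 409/1000 + 591/1000 → 1
L = 409/1000 + 591/1000 + 1 = 2 bits/symbol.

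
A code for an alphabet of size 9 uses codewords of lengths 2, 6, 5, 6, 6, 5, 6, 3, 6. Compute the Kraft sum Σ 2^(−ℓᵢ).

With common denominator 2^6 = 64: Σ 2^(−ℓᵢ) = 16/64 + 1/64 + 2/64 + 1/64 + 1/64 + 2/64 + 1/64 + 8/64 + 1/64 = 33/64 = 0.515625.

0.515625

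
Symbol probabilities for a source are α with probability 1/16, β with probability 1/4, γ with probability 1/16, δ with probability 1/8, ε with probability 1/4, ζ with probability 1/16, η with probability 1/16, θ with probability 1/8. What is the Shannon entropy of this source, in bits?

2.75 bits

Each probability is a power of 1/2, so log₂(1/p) is an integer.
H = Σ p·log₂(1/p) = 1/16·4 + 1/4·2 + 1/16·4 + 1/8·3 + 1/4·2 + 1/16·4 + 1/16·4 + 1/8·3 = 2.75 bits.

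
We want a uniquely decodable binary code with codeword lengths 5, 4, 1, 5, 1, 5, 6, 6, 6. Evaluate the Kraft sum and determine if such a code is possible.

With common denominator 2^6 = 64: Σ 2^(−ℓᵢ) = 2/64 + 4/64 + 32/64 + 2/64 + 32/64 + 2/64 + 1/64 + 1/64 + 1/64 = 77/64 = 1.203125.
Kraft's inequality requires Σ ≤ 1; here Σ = 1.203125 > 1, so no such prefix code exists.

1.203125; no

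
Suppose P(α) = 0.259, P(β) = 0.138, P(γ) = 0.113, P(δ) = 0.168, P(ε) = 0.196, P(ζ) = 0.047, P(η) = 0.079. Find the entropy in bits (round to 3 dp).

2.644 bits

H = −Σ pᵢ log₂ pᵢ.
−0.259·log₂(0.259) = 0.5048
−0.138·log₂(0.138) = 0.3943
−0.113·log₂(0.113) = 0.3555
−0.168·log₂(0.168) = 0.4323
−0.196·log₂(0.196) = 0.4608
−0.047·log₂(0.047) = 0.2073
−0.079·log₂(0.079) = 0.2893
Sum ≈ 2.6443 → 2.644 bits.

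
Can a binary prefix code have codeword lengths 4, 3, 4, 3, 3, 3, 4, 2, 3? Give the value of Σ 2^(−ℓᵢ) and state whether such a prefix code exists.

With common denominator 2^4 = 16: Σ 2^(−ℓᵢ) = 1/16 + 2/16 + 1/16 + 2/16 + 2/16 + 2/16 + 1/16 + 4/16 + 2/16 = 17/16 = 1.0625.
Kraft's inequality requires Σ ≤ 1; here Σ = 1.0625 > 1, so no such prefix code exists.

1.0625; no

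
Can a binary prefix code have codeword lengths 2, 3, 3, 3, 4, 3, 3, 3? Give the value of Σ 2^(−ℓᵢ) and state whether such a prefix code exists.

With common denominator 2^4 = 16: Σ 2^(−ℓᵢ) = 4/16 + 2/16 + 2/16 + 2/16 + 1/16 + 2/16 + 2/16 + 2/16 = 17/16 = 1.0625.
Kraft's inequality requires Σ ≤ 1; here Σ = 1.0625 > 1, so no such prefix code exists.

1.0625; no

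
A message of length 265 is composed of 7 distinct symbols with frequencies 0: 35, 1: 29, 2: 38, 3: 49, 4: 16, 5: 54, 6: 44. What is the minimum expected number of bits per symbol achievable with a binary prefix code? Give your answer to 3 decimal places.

Probabilities are the counts divided by 265.
Repeatedly combine the two least-probable nodes; the expected code length is the sum of the merged weights.
merge 16/265 + 29/265 → 9/53
merge 7/53 + 38/265 → 73/265
merge 44/265 + 9/53 → 89/265
merge 49/265 + 54/265 → 103/265
merge 73/265 + 89/265 → 162/265
merge 103/265 + 162/265 → 1
L = 9/53 + 73/265 + 89/265 + 103/265 + 162/265 + 1 = 737/265 ≈ 2.781 bits/symbol.

2.781 bits/symbol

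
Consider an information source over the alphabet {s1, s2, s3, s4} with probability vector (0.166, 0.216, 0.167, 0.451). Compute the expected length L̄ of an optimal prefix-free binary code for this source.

1.882 bits/symbol

Repeatedly combine the two least-probable nodes; the expected code length is the sum of the merged weights.
merge 83/500 + 167/1000 → 333/1000
merge 27/125 + 333/1000 → 549/1000
merge 451/1000 + 549/1000 → 1
L = 333/1000 + 549/1000 + 1 = 941/500 = 1.882 bits/symbol.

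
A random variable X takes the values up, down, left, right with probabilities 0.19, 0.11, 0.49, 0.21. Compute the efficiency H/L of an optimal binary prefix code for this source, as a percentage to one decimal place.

Entropy H = −Σ p log₂ p ≈ 1.7826 bits.
Huffman merges: 11/100+19/100→3/10; 21/100+3/10→51/100; 49/100+51/100→1. L = 181/100 ≈ 1.8100.
Efficiency = H/L = 1.7826/1.8100 = 98.5%.

98.5%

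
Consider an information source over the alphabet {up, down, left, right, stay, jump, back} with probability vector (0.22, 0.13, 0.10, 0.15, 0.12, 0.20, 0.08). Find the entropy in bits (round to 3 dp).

2.729 bits

H = −Σ pᵢ log₂ pᵢ.
−0.22·log₂(0.22) = 0.4806
−0.13·log₂(0.13) = 0.3826
−0.10·log₂(0.10) = 0.3322
−0.15·log₂(0.15) = 0.4105
−0.12·log₂(0.12) = 0.3671
−0.20·log₂(0.20) = 0.4644
−0.08·log₂(0.08) = 0.2915
Sum ≈ 2.7289 → 2.729 bits.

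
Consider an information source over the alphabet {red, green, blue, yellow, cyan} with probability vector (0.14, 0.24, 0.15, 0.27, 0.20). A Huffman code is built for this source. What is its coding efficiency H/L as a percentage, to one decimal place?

99.4%

Entropy H = −Σ p log₂ p ≈ 2.2762 bits.
Huffman merges: 7/50+3/20→29/100; 1/5+6/25→11/25; 27/100+29/100→14/25; 11/25+14/25→1. L = 229/100 ≈ 2.2900.
Efficiency = H/L = 2.2762/2.2900 = 99.4%.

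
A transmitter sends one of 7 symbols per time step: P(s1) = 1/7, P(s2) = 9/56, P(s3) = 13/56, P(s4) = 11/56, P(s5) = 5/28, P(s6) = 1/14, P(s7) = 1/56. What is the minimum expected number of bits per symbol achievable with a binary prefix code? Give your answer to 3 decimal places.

2.661 bits/symbol

Repeatedly combine the two least-probable nodes; the expected code length is the sum of the merged weights.
merge 1/56 + 1/14 → 5/56
merge 5/56 + 1/7 → 13/56
merge 9/56 + 5/28 → 19/56
merge 11/56 + 13/56 → 3/7
merge 13/56 + 19/56 → 4/7
merge 3/7 + 4/7 → 1
L = 5/56 + 13/56 + 19/56 + 3/7 + 4/7 + 1 = 149/56 ≈ 2.661 bits/symbol.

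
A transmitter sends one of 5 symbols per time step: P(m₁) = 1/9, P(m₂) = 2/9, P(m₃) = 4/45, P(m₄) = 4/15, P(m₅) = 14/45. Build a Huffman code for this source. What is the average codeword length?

Repeatedly combine the two least-probable nodes; the expected code length is the sum of the merged weights.
merge 4/45 + 1/9 → 1/5
merge 1/5 + 2/9 → 19/45
merge 4/15 + 14/45 → 26/45
merge 19/45 + 26/45 → 1
L = 1/5 + 19/45 + 26/45 + 1 = 11/5 = 2.2 bits/symbol.

2.2 bits/symbol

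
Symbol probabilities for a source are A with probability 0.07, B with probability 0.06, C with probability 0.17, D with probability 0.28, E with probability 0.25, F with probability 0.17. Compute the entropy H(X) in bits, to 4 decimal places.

2.3955 bits

H = −Σ pᵢ log₂ pᵢ.
−0.07·log₂(0.07) = 0.2686
−0.06·log₂(0.06) = 0.2435
−0.17·log₂(0.17) = 0.4346
−0.28·log₂(0.28) = 0.5142
−0.25·log₂(0.25) = 0.5000
−0.17·log₂(0.17) = 0.4346
Sum ≈ 2.3955 → 2.3955 bits.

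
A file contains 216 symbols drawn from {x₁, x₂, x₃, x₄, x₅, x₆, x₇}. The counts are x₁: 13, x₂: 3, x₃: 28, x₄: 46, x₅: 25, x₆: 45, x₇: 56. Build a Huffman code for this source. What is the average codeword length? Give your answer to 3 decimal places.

2.583 bits/symbol

Probabilities are the counts divided by 216.
Repeatedly combine the two least-probable nodes; the expected code length is the sum of the merged weights.
merge 1/72 + 13/216 → 2/27
merge 2/27 + 25/216 → 41/216
merge 7/54 + 41/216 → 23/72
merge 5/24 + 23/108 → 91/216
merge 7/27 + 23/72 → 125/216
merge 91/216 + 125/216 → 1
L = 2/27 + 41/216 + 23/72 + 91/216 + 125/216 + 1 = 31/12 ≈ 2.583 bits/symbol.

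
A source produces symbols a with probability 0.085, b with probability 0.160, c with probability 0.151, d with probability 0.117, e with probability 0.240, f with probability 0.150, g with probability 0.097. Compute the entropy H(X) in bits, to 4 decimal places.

2.7305 bits

H = −Σ pᵢ log₂ pᵢ.
−0.085·log₂(0.085) = 0.3023
−0.160·log₂(0.160) = 0.4230
−0.151·log₂(0.151) = 0.4118
−0.117·log₂(0.117) = 0.3622
−0.240·log₂(0.240) = 0.4941
−0.150·log₂(0.150) = 0.4105
−0.097·log₂(0.097) = 0.3265
Sum ≈ 2.7305 → 2.7305 bits.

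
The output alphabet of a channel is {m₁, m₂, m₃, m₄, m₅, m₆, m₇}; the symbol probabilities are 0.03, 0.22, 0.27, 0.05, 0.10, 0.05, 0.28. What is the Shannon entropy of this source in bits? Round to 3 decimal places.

2.421 bits

H = −Σ pᵢ log₂ pᵢ.
−0.03·log₂(0.03) = 0.1518
−0.22·log₂(0.22) = 0.4806
−0.27·log₂(0.27) = 0.5100
−0.05·log₂(0.05) = 0.2161
−0.10·log₂(0.10) = 0.3322
−0.05·log₂(0.05) = 0.2161
−0.28·log₂(0.28) = 0.5142
Sum ≈ 2.4210 → 2.421 bits.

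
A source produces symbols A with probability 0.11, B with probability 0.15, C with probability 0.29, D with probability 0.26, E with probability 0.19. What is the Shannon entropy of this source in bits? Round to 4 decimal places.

2.2393 bits

H = −Σ pᵢ log₂ pᵢ.
−0.11·log₂(0.11) = 0.3503
−0.15·log₂(0.15) = 0.4105
−0.29·log₂(0.29) = 0.5179
−0.26·log₂(0.26) = 0.5053
−0.19·log₂(0.19) = 0.4552
Sum ≈ 2.2393 → 2.2393 bits.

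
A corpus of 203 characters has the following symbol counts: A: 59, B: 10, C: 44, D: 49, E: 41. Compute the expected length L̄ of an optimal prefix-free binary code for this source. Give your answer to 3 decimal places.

Probabilities are the counts divided by 203.
Repeatedly combine the two least-probable nodes; the expected code length is the sum of the merged weights.
merge 10/203 + 41/203 → 51/203
merge 44/203 + 7/29 → 93/203
merge 51/203 + 59/203 → 110/203
merge 93/203 + 110/203 → 1
L = 51/203 + 93/203 + 110/203 + 1 = 457/203 ≈ 2.251 bits/symbol.

2.251 bits/symbol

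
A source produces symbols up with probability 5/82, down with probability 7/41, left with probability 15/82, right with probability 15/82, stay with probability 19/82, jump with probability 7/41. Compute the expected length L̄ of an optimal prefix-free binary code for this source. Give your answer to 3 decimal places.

Repeatedly combine the two least-probable nodes; the expected code length is the sum of the merged weights.
merge 5/82 + 7/41 → 19/82
merge 7/41 + 15/82 → 29/82
merge 15/82 + 19/82 → 17/41
merge 19/82 + 29/82 → 24/41
merge 17/41 + 24/41 → 1
L = 19/82 + 29/82 + 17/41 + 24/41 + 1 = 106/41 ≈ 2.585 bits/symbol.

2.585 bits/symbol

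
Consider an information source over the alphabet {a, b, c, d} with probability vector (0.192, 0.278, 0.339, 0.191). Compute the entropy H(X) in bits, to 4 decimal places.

H = −Σ pᵢ log₂ pᵢ.
−0.192·log₂(0.192) = 0.4571
−0.278·log₂(0.278) = 0.5134
−0.339·log₂(0.339) = 0.5291
−0.191·log₂(0.191) = 0.4562
Sum ≈ 1.9558 → 1.9558 bits.

1.9558 bits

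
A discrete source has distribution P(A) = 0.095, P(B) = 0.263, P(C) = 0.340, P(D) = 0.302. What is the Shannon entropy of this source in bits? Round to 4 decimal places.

1.8802 bits

H = −Σ pᵢ log₂ pᵢ.
−0.095·log₂(0.095) = 0.3226
−0.263·log₂(0.263) = 0.5068
−0.340·log₂(0.340) = 0.5292
−0.302·log₂(0.302) = 0.5217
Sum ≈ 1.8802 → 1.8802 bits.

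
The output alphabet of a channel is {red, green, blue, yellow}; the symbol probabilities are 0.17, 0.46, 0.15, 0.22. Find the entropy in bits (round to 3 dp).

H = −Σ pᵢ log₂ pᵢ.
−0.17·log₂(0.17) = 0.4346
−0.46·log₂(0.46) = 0.5153
−0.15·log₂(0.15) = 0.4105
−0.22·log₂(0.22) = 0.4806
Sum ≈ 1.8410 → 1.841 bits.

1.841 bits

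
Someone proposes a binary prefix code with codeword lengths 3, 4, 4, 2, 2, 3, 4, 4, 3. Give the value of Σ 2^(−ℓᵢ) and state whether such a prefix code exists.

With common denominator 2^4 = 16: Σ 2^(−ℓᵢ) = 2/16 + 1/16 + 1/16 + 4/16 + 4/16 + 2/16 + 1/16 + 1/16 + 2/16 = 18/16 = 1.125.
Kraft's inequality requires Σ ≤ 1; here Σ = 1.125 > 1, so no such prefix code exists.

1.125; no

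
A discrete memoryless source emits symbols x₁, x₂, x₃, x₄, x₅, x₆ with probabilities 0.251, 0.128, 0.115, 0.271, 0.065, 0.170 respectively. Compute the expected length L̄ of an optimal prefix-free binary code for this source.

2.478 bits/symbol

Repeatedly combine the two least-probable nodes; the expected code length is the sum of the merged weights.
merge 13/200 + 23/200 → 9/50
merge 16/125 + 17/100 → 149/500
merge 9/50 + 251/1000 → 431/1000
merge 271/1000 + 149/500 → 569/1000
merge 431/1000 + 569/1000 → 1
L = 9/50 + 149/500 + 431/1000 + 569/1000 + 1 = 1239/500 = 2.478 bits/symbol.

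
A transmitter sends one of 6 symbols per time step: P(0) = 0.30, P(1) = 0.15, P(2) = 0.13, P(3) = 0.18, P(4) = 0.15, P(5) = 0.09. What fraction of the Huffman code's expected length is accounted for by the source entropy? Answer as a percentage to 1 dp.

Entropy H = −Σ p log₂ p ≈ 2.4828 bits.
Huffman merges: 9/100+13/100→11/50; 3/20+3/20→3/10; 9/50+11/50→2/5; 3/10+3/10→3/5; 2/5+3/5→1. L = 63/25 ≈ 2.5200.
Efficiency = H/L = 2.4828/2.5200 = 98.5%.

98.5%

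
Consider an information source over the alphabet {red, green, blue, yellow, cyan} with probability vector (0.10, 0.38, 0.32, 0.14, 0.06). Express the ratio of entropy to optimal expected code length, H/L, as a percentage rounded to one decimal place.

Entropy H = −Σ p log₂ p ≈ 2.0293 bits.
Huffman merges: 3/50+1/10→4/25; 7/50+4/25→3/10; 3/10+8/25→31/50; 19/50+31/50→1. L = 52/25 ≈ 2.0800.
Efficiency = H/L = 2.0293/2.0800 = 97.6%.

97.6%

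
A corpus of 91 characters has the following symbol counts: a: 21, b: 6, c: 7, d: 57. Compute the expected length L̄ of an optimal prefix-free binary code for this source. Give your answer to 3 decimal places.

Probabilities are the counts divided by 91.
Repeatedly combine the two least-probable nodes; the expected code length is the sum of the merged weights.
merge 6/91 + 1/13 → 1/7
merge 1/7 + 3/13 → 34/91
merge 34/91 + 57/91 → 1
L = 1/7 + 34/91 + 1 = 138/91 ≈ 1.516 bits/symbol.

1.516 bits/symbol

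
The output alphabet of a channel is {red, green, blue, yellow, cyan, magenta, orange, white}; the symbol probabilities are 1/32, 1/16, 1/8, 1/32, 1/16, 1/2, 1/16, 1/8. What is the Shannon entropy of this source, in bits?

2.3125 bits

Each probability is a power of 1/2, so log₂(1/p) is an integer.
H = Σ p·log₂(1/p) = 1/32·5 + 1/16·4 + 1/8·3 + 1/32·5 + 1/16·4 + 1/2·1 + 1/16·4 + 1/8·3 = 2.3125 bits.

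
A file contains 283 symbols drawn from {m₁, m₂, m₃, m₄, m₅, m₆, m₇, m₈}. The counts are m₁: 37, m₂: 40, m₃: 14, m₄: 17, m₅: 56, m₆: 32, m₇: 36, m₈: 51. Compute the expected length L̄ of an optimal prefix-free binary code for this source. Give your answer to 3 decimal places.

2.912 bits/symbol

Probabilities are the counts divided by 283.
Repeatedly combine the two least-probable nodes; the expected code length is the sum of the merged weights.
merge 14/283 + 17/283 → 31/283
merge 31/283 + 32/283 → 63/283
merge 36/283 + 37/283 → 73/283
merge 40/283 + 51/283 → 91/283
merge 56/283 + 63/283 → 119/283
merge 73/283 + 91/283 → 164/283
merge 119/283 + 164/283 → 1
L = 31/283 + 63/283 + 73/283 + 91/283 + 119/283 + 164/283 + 1 = 824/283 ≈ 2.912 bits/symbol.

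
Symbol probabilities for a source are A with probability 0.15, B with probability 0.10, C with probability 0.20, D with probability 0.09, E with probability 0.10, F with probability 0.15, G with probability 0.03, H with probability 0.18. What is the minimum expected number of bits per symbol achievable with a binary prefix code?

2.92 bits/symbol

Repeatedly combine the two least-probable nodes; the expected code length is the sum of the merged weights.
merge 3/100 + 9/100 → 3/25
merge 1/10 + 1/10 → 1/5
merge 3/25 + 3/20 → 27/100
merge 3/20 + 9/50 → 33/100
merge 1/5 + 1/5 → 2/5
merge 27/100 + 33/100 → 3/5
merge 2/5 + 3/5 → 1
L = 3/25 + 1/5 + 27/100 + 33/100 + 2/5 + 3/5 + 1 = 73/25 = 2.92 bits/symbol.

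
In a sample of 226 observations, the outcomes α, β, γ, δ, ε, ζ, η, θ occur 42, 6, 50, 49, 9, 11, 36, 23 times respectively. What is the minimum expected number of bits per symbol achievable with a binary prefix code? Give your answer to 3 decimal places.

Probabilities are the counts divided by 226.
Repeatedly combine the two least-probable nodes; the expected code length is the sum of the merged weights.
merge 3/113 + 9/226 → 15/226
merge 11/226 + 15/226 → 13/113
merge 23/226 + 13/113 → 49/226
merge 18/113 + 21/113 → 39/113
merge 49/226 + 49/226 → 49/113
merge 25/113 + 39/113 → 64/113
merge 49/113 + 64/113 → 1
L = 15/226 + 13/113 + 49/226 + 39/113 + 49/113 + 64/113 + 1 = 310/113 ≈ 2.743 bits/symbol.

2.743 bits/symbol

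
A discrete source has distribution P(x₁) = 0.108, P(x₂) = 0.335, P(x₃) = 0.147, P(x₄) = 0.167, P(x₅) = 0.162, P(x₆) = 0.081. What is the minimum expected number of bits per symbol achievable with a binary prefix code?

Repeatedly combine the two least-probable nodes; the expected code length is the sum of the merged weights.
merge 81/1000 + 27/250 → 189/1000
merge 147/1000 + 81/500 → 309/1000
merge 167/1000 + 189/1000 → 89/250
merge 309/1000 + 67/200 → 161/250
merge 89/250 + 161/250 → 1
L = 189/1000 + 309/1000 + 89/250 + 161/250 + 1 = 1249/500 = 2.498 bits/symbol.

2.498 bits/symbol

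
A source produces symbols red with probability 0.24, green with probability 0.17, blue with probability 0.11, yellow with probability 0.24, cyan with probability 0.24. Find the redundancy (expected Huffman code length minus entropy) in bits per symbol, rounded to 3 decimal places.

0.013 bits

Entropy H = −Σ p log₂ p ≈ 2.2673 bits.
Huffman merges: 11/100+17/100→7/25; 6/25+6/25→12/25; 6/25+7/25→13/25; 12/25+13/25→1. L = 57/25 ≈ 2.2800.
L − H = 2.2800 − 2.2673 = 0.013 bits.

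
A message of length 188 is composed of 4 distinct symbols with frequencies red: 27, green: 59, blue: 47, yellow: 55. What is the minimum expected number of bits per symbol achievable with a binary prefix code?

Probabilities are the counts divided by 188.
Repeatedly combine the two least-probable nodes; the expected code length is the sum of the merged weights.
merge 27/188 + 1/4 → 37/94
merge 55/188 + 59/188 → 57/94
merge 37/94 + 57/94 → 1
L = 37/94 + 57/94 + 1 = 2 bits/symbol.

2 bits/symbol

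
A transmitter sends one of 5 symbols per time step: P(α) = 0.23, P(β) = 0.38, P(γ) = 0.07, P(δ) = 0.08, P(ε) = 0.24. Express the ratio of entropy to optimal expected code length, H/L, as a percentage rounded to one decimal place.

96.4%

Entropy H = −Σ p log₂ p ≈ 2.0723 bits.
Huffman merges: 7/100+2/25→3/20; 3/20+23/100→19/50; 6/25+19/50→31/50; 19/50+31/50→1. L = 43/20 ≈ 2.1500.
Efficiency = H/L = 2.0723/2.1500 = 96.4%.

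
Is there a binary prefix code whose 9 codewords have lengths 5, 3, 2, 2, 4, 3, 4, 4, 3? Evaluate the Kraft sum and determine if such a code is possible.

1.09375; no

With common denominator 2^5 = 32: Σ 2^(−ℓᵢ) = 1/32 + 4/32 + 8/32 + 8/32 + 2/32 + 4/32 + 2/32 + 2/32 + 4/32 = 35/32 = 1.09375.
Kraft's inequality requires Σ ≤ 1; here Σ = 1.09375 > 1, so no such prefix code exists.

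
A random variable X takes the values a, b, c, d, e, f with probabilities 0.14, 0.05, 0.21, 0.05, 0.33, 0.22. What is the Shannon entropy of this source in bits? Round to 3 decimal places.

2.311 bits

H = −Σ pᵢ log₂ pᵢ.
−0.14·log₂(0.14) = 0.3971
−0.05·log₂(0.05) = 0.2161
−0.21·log₂(0.21) = 0.4728
−0.05·log₂(0.05) = 0.2161
−0.33·log₂(0.33) = 0.5278
−0.22·log₂(0.22) = 0.4806
Sum ≈ 2.3105 → 2.311 bits.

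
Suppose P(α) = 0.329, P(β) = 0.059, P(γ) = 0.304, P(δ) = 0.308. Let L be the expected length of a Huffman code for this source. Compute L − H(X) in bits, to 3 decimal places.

0.186 bits

Entropy H = −Σ p log₂ p ≈ 1.8141 bits.
Huffman merges: 59/1000+38/125→363/1000; 77/250+329/1000→637/1000; 363/1000+637/1000→1. L = 2 ≈ 2.0000.
L − H = 2.0000 − 1.8141 = 0.186 bits.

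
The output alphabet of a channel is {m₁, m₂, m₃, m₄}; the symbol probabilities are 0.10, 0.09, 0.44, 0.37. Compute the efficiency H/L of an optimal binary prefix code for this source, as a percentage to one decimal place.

97.0%

Entropy H = −Σ p log₂ p ≈ 1.6967 bits.
Huffman merges: 9/100+1/10→19/100; 19/100+37/100→14/25; 11/25+14/25→1. L = 7/4 ≈ 1.7500.
Efficiency = H/L = 1.6967/1.7500 = 97.0%.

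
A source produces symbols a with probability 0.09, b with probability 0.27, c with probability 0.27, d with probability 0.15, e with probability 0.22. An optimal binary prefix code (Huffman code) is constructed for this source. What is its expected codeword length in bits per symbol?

2.24 bits/symbol

Repeatedly combine the two least-probable nodes; the expected code length is the sum of the merged weights.
merge 9/100 + 3/20 → 6/25
merge 11/50 + 6/25 → 23/50
merge 27/100 + 27/100 → 27/50
merge 23/50 + 27/50 → 1
L = 6/25 + 23/50 + 27/50 + 1 = 56/25 = 2.24 bits/symbol.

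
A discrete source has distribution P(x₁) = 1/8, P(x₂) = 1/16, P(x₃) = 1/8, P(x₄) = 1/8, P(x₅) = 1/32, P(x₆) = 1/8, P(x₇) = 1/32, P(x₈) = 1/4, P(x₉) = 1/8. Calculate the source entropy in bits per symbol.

Each probability is a power of 1/2, so log₂(1/p) is an integer.
H = Σ p·log₂(1/p) = 1/8·3 + 1/16·4 + 1/8·3 + 1/8·3 + 1/32·5 + 1/8·3 + 1/32·5 + 1/4·2 + 1/8·3 = 2.9375 bits.

2.9375 bits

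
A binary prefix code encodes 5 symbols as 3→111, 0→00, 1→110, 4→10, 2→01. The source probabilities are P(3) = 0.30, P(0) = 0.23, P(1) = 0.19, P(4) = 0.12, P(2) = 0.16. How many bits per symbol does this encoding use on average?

L̄ = Σ pᵢ·ℓᵢ = 0.30·3 + 0.23·2 + 0.19·3 + 0.12·2 + 0.16·2 = 2.49 bits/symbol.

2.49 bits/symbol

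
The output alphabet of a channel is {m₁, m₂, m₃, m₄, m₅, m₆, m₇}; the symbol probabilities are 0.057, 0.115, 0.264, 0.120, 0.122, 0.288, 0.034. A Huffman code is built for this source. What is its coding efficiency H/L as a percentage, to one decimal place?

Entropy H = −Σ p log₂ p ≈ 2.5221 bits.
Huffman merges: 17/500+57/1000→91/1000; 91/1000+23/200→103/500; 3/25+61/500→121/500; 103/500+121/500→56/125; 33/125+36/125→69/125; 56/125+69/125→1. L = 2539/1000 ≈ 2.5390.
Efficiency = H/L = 2.5221/2.5390 = 99.3%.

99.3%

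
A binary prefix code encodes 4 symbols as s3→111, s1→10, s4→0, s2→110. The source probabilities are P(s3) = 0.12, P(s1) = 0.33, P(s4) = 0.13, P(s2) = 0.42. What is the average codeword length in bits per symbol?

2.41 bits/symbol

L̄ = Σ pᵢ·ℓᵢ = 0.12·3 + 0.33·2 + 0.13·1 + 0.42·3 = 2.41 bits/symbol.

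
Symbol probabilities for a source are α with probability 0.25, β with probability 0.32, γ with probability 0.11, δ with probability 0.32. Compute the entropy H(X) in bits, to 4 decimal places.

H = −Σ pᵢ log₂ pᵢ.
−0.25·log₂(0.25) = 0.5000
−0.32·log₂(0.32) = 0.5260
−0.11·log₂(0.11) = 0.3503
−0.32·log₂(0.32) = 0.5260
Sum ≈ 1.9024 → 1.9024 bits.

1.9024 bits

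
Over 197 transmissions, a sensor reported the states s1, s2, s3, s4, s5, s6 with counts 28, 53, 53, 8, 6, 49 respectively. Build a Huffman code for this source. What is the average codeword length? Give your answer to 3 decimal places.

Probabilities are the counts divided by 197.
Repeatedly combine the two least-probable nodes; the expected code length is the sum of the merged weights.
merge 6/197 + 8/197 → 14/197
merge 14/197 + 28/197 → 42/197
merge 42/197 + 49/197 → 91/197
merge 53/197 + 53/197 → 106/197
merge 91/197 + 106/197 → 1
L = 14/197 + 42/197 + 91/197 + 106/197 + 1 = 450/197 ≈ 2.284 bits/symbol.

2.284 bits/symbol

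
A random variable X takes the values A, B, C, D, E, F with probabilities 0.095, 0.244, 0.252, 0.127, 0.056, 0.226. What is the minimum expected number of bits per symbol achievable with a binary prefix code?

Repeatedly combine the two least-probable nodes; the expected code length is the sum of the merged weights.
merge 7/125 + 19/200 → 151/1000
merge 127/1000 + 151/1000 → 139/500
merge 113/500 + 61/250 → 47/100
merge 63/250 + 139/500 → 53/100
merge 47/100 + 53/100 → 1
L = 151/1000 + 139/500 + 47/100 + 53/100 + 1 = 2429/1000 = 2.429 bits/symbol.

2.429 bits/symbol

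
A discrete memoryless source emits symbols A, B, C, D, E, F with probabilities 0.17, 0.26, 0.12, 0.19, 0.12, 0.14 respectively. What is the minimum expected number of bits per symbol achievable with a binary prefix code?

Repeatedly combine the two least-probable nodes; the expected code length is the sum of the merged weights.
merge 3/25 + 3/25 → 6/25
merge 7/50 + 17/100 → 31/100
merge 19/100 + 6/25 → 43/100
merge 13/50 + 31/100 → 57/100
merge 43/100 + 57/100 → 1
L = 6/25 + 31/100 + 43/100 + 57/100 + 1 = 51/20 = 2.55 bits/symbol.

2.55 bits/symbol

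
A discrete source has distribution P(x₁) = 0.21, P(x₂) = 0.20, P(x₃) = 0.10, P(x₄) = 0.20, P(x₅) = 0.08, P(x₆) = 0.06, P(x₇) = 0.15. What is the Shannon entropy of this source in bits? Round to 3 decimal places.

2.679 bits

H = −Σ pᵢ log₂ pᵢ.
−0.21·log₂(0.21) = 0.4728
−0.20·log₂(0.20) = 0.4644
−0.10·log₂(0.10) = 0.3322
−0.20·log₂(0.20) = 0.4644
−0.08·log₂(0.08) = 0.2915
−0.06·log₂(0.06) = 0.2435
−0.15·log₂(0.15) = 0.4105
Sum ≈ 2.6794 → 2.679 bits.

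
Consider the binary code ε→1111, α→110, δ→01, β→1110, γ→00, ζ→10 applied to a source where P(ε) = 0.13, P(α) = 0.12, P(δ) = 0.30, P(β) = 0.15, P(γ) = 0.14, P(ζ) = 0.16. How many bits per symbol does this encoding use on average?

2.68 bits/symbol

L̄ = Σ pᵢ·ℓᵢ = 0.13·4 + 0.12·3 + 0.30·2 + 0.15·4 + 0.14·2 + 0.16·2 = 2.68 bits/symbol.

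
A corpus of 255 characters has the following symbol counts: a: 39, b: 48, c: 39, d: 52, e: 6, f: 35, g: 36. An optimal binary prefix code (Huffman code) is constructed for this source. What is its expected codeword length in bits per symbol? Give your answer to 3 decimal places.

2.769 bits/symbol

Probabilities are the counts divided by 255.
Repeatedly combine the two least-probable nodes; the expected code length is the sum of the merged weights.
merge 2/85 + 7/51 → 41/255
merge 12/85 + 13/85 → 5/17
merge 13/85 + 41/255 → 16/51
merge 16/85 + 52/255 → 20/51
merge 5/17 + 16/51 → 31/51
merge 20/51 + 31/51 → 1
L = 41/255 + 5/17 + 16/51 + 20/51 + 31/51 + 1 = 706/255 ≈ 2.769 bits/symbol.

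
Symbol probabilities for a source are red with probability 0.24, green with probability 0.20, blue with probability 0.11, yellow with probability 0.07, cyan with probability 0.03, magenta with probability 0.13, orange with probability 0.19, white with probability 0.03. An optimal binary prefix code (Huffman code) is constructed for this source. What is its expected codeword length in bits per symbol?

Repeatedly combine the two least-probable nodes; the expected code length is the sum of the merged weights.
merge 3/100 + 3/100 → 3/50
merge 3/50 + 7/100 → 13/100
merge 11/100 + 13/100 → 6/25
merge 13/100 + 19/100 → 8/25
merge 1/5 + 6/25 → 11/25
merge 6/25 + 8/25 → 14/25
merge 11/25 + 14/25 → 1
L = 3/50 + 13/100 + 6/25 + 8/25 + 11/25 + 14/25 + 1 = 11/4 = 2.75 bits/symbol.

2.75 bits/symbol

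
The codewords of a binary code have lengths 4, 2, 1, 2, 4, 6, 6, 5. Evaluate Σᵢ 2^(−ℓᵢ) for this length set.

1.1875

With common denominator 2^6 = 64: Σ 2^(−ℓᵢ) = 4/64 + 16/64 + 32/64 + 16/64 + 4/64 + 1/64 + 1/64 + 2/64 = 76/64 = 1.1875.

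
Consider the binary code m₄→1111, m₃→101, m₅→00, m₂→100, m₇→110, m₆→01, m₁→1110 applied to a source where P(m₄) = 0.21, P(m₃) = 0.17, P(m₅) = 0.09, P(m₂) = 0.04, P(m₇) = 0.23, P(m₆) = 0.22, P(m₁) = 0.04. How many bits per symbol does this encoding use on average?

L̄ = Σ pᵢ·ℓᵢ = 0.21·4 + 0.17·3 + 0.09·2 + 0.04·3 + 0.23·3 + 0.22·2 + 0.04·4 = 2.94 bits/symbol.

2.94 bits/symbol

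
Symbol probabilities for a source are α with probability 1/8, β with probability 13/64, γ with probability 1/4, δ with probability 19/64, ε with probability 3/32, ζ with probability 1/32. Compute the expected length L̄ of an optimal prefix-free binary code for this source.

2.375 bits/symbol

Repeatedly combine the two least-probable nodes; the expected code length is the sum of the merged weights.
merge 1/32 + 3/32 → 1/8
merge 1/8 + 1/8 → 1/4
merge 13/64 + 1/4 → 29/64
merge 1/4 + 19/64 → 35/64
merge 29/64 + 35/64 → 1
L = 1/8 + 1/4 + 29/64 + 35/64 + 1 = 19/8 = 2.375 bits/symbol.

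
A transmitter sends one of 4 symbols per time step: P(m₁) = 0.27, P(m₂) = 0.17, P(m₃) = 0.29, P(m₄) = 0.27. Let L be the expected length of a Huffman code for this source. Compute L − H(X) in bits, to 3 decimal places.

Entropy H = −Σ p log₂ p ≈ 1.9725 bits.
Huffman merges: 17/100+27/100→11/25; 27/100+29/100→14/25; 11/25+14/25→1. L = 2 ≈ 2.0000.
L − H = 2.0000 − 1.9725 = 0.027 bits.

0.027 bits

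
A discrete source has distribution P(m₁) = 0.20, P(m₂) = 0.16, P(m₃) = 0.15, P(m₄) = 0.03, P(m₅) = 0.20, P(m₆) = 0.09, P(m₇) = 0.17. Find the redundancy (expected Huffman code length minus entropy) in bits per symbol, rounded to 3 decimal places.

0.059 bits

Entropy H = −Σ p log₂ p ≈ 2.6613 bits.
Huffman merges: 3/100+9/100→3/25; 3/25+3/20→27/100; 4/25+17/100→33/100; 1/5+1/5→2/5; 27/100+33/100→3/5; 2/5+3/5→1. L = 68/25 ≈ 2.7200.
L − H = 2.7200 − 2.6613 = 0.059 bits.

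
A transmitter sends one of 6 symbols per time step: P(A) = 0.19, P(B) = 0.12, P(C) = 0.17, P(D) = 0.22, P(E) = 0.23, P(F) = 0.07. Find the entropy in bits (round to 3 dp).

H = −Σ pᵢ log₂ pᵢ.
−0.19·log₂(0.19) = 0.4552
−0.12·log₂(0.12) = 0.3671
−0.17·log₂(0.17) = 0.4346
−0.22·log₂(0.22) = 0.4806
−0.23·log₂(0.23) = 0.4877
−0.07·log₂(0.07) = 0.2686
Sum ≈ 2.4937 → 2.494 bits.

2.494 bits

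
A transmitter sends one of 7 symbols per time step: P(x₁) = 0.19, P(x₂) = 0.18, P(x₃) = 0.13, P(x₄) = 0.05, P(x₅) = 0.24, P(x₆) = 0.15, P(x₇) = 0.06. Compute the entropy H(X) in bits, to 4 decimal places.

2.6475 bits

H = −Σ pᵢ log₂ pᵢ.
−0.19·log₂(0.19) = 0.4552
−0.18·log₂(0.18) = 0.4453
−0.13·log₂(0.13) = 0.3826
−0.05·log₂(0.05) = 0.2161
−0.24·log₂(0.24) = 0.4941
−0.15·log₂(0.15) = 0.4105
−0.06·log₂(0.06) = 0.2435
Sum ≈ 2.6475 → 2.6475 bits.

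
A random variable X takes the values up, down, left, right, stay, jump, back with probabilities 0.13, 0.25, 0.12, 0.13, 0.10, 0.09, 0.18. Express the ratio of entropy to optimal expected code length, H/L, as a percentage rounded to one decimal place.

99.0%

Entropy H = −Σ p log₂ p ≈ 2.7225 bits.
Huffman merges: 9/100+1/10→19/100; 3/25+13/100→1/4; 13/100+9/50→31/100; 19/100+1/4→11/25; 1/4+31/100→14/25; 11/25+14/25→1. L = 11/4 ≈ 2.7500.
Efficiency = H/L = 2.7225/2.7500 = 99.0%.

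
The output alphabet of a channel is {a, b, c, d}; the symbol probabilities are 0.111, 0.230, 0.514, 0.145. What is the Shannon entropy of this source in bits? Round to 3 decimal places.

H = −Σ pᵢ log₂ pᵢ.
−0.111·log₂(0.111) = 0.3520
−0.230·log₂(0.230) = 0.4877
−0.514·log₂(0.514) = 0.4935
−0.145·log₂(0.145) = 0.4040
Sum ≈ 1.7372 → 1.737 bits.

1.737 bits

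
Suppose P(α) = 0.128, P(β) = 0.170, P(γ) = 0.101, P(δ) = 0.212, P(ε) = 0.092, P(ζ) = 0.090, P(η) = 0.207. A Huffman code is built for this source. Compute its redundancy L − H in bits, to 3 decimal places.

Entropy H = −Σ p log₂ p ≈ 2.7224 bits.
Huffman merges: 9/100+23/250→91/500; 101/1000+16/125→229/1000; 17/100+91/500→44/125; 207/1000+53/250→419/1000; 229/1000+44/125→581/1000; 419/1000+581/1000→1. L = 2763/1000 ≈ 2.7630.
L − H = 2.7630 − 2.7224 = 0.041 bits.

0.041 bits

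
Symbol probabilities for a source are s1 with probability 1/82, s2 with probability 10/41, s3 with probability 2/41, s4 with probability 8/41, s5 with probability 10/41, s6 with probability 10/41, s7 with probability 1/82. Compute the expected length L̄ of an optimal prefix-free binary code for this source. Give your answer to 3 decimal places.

2.366 bits/symbol

Repeatedly combine the two least-probable nodes; the expected code length is the sum of the merged weights.
merge 1/82 + 1/82 → 1/41
merge 1/41 + 2/41 → 3/41
merge 3/41 + 8/41 → 11/41
merge 10/41 + 10/41 → 20/41
merge 10/41 + 11/41 → 21/41
merge 20/41 + 21/41 → 1
L = 1/41 + 3/41 + 11/41 + 20/41 + 21/41 + 1 = 97/41 ≈ 2.366 bits/symbol.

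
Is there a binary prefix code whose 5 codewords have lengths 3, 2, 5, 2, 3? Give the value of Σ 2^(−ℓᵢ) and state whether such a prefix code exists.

0.78125; yes

With common denominator 2^5 = 32: Σ 2^(−ℓᵢ) = 4/32 + 8/32 + 1/32 + 8/32 + 4/32 = 25/32 = 0.78125.
Kraft's inequality requires Σ ≤ 1; here Σ = 0.78125 ≤ 1, so such a prefix code exists.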